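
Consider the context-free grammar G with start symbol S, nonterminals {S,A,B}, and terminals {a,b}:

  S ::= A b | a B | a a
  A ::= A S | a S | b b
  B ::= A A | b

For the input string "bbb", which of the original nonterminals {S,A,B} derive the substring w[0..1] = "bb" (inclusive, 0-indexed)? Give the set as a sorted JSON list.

CNF form of G:
  S -> A T1 | T0 B | T0 T0
  A -> A S | T0 S | T1 T1
  B -> A A | b
  T0 -> a
  T1 -> b

Fill CYK table bottom-up (cells [i..j] with 0 ≤ i ≤ j ≤ 1 only):
  [0..0]={B,T1}  "b"  orig:{B}
  [1..1]={B,T1}  "b"  orig:{B}
  [0..1]={A}  "bb"

Original NTs in T[0,1] deriving "bb": ["A"]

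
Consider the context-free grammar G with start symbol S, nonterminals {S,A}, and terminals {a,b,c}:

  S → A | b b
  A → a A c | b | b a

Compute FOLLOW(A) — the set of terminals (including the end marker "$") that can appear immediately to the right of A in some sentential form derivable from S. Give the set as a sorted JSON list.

Compute FIRST by fixpoint:
pass 1:
  A via A→a A c: +{a}
  A via A→b: +{b}
  S via S→A: +{a,b}
  FIRST(S)={a,b}  FIRST(A)={a,b}
pass 2: (stable)
  FIRST(S)={a,b}  FIRST(A)={a,b}

FOLLOW iteration:
seed FOLLOW(S) with $
round 1:
  A→a A c: FOLLOW(A) ⊇ FIRST(c) = {c}; new: +{c}
  S→A: FOLLOW(A) ⊇ FOLLOW(S) ⊇ {$}; new: +{$}
  S: {$}  A: {$,c}
round 2: — fixpoint
  S: {$}  A: {$,c}

FOLLOW(A) = ["$", "c"]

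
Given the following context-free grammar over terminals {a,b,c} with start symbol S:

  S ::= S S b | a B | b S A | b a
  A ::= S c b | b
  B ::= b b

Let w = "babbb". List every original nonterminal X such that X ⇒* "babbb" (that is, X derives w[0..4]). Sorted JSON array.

CNF form of G:
  S -> S X4 | T1 T2 | T1 X5 | T2 B
  A -> S X3 | b
  B -> T1 T1
  T0 -> c
  T1 -> b
  T2 -> a
  X3 -> T0 T1
  X4 -> S T1
  X5 -> S A

Fill CYK table bottom-up (cells [i..j] with 0 ≤ i ≤ j ≤ 4 only):
  cell(0,0) b: {A,T1}  orig:{A}
  cell(1,1) a: {T2}  orig:{}
  cell(2,2) b: {A,T1}  orig:{A}
  cell(3,3) b: {A,T1}  orig:{A}
  cell(4,4) b: {A,T1}  orig:{A}
  cell(0,1) ba: {S}
  cell(1,2) ab: ∅
  cell(2,3) bb: {B}
  cell(3,4) bb: {B}
  cell(0,2) bab: {X4,X5}  orig:{}
  cell(1,3) abb: {S}
  cell(2,4) bbb: ∅
  cell(0,3) babb: ∅
  cell(1,4) abbb: {X4,X5}  orig:{}
  cell(0,4) babbb: {S}

Original NTs in T[0,4] deriving "babbb": ["S"]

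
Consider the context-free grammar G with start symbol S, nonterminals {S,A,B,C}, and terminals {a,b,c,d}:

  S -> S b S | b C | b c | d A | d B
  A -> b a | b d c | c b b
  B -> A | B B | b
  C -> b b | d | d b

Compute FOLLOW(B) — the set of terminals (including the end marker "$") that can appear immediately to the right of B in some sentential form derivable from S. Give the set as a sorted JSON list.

Compute FIRST by fixpoint:
[1]
  A via A→b a: +{b}
  A via A→c b b: +{c}
  B via B→A: +{b,c}
  C via C→b b: +{b}
  C via C→d: +{d}
  S via S→b C: +{b}
  S via S→d A: +{d}
  FIRST[S]={b,d}  FIRST[A]={b,c}  FIRST[B]={b,c}  FIRST[C]={b,d}
[2] done
  FIRST[S]={b,d}  FIRST[A]={b,c}  FIRST[B]={b,c}  FIRST[C]={b,d}

FOLLOW iteration:
seed FOLLOW(S) with $
[1]
  B→B B: FOLLOW(B) ⊇ FIRST(B) = {b,c}; new: +{b,c}
  S→S b S: FOLLOW(S) ⊇ FIRST(b) = {b}; new: +{b}
  S→b C: FOLLOW(C) ⊇ FOLLOW(S) ⊇ {$,b}; new: +{$,b}
  S→d A: FOLLOW(A) ⊇ FOLLOW(S) ⊇ {$,b}; new: +{$,b}
  S→d B: FOLLOW(B) ⊇ FOLLOW(S) ⊇ {$,b}; new: +{$}
  S: {$,b}  A: {$,b}  B: {$,b,c}  C: {$,b}
[2]
  B→A: FOLLOW(A) ⊇ FOLLOW(B) ⊇ {$,b,c}; new: +{c}
  S: {$,b}  A: {$,b,c}  B: {$,b,c}  C: {$,b}
[3] — fixpoint
  S: {$,b}  A: {$,b,c}  B: {$,b,c}  C: {$,b}

FOLLOW(B) = ["$", "b", "c"]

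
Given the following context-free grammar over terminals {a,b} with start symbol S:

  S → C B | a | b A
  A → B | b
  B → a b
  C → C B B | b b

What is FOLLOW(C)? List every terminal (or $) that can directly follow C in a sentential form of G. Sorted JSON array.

FIRST sets, iterate to fixpoint:
iter 1:
  A via A→b: +{b}
  B via B→a b: +{a}
  C via C→b b: +{b}
  S via S→C B: +{b}
  S via S→a: +{a}
  FIRST(S)={a,b}  FIRST(A)={b}  FIRST(B)={a}  FIRST(C)={b}
iter 2:
  A via A→B: +{a}
  FIRST(S)={a,b}  FIRST(A)={a,b}  FIRST(B)={a}  FIRST(C)={b}
iter 3: — fixpoint
  FIRST(S)={a,b}  FIRST(A)={a,b}  FIRST(B)={a}  FIRST(C)={b}

Compute FOLLOW by fixpoint:
seed FOLLOW(S) with $
round 1:
  C→C B B: FOLLOW(C) ⊇ FIRST(B) = {a}; new: +{a}
  C→C B B: FOLLOW(B) ⊇ FIRST(B) = {a}; new: +{a}
  S→C B: FOLLOW(B) ⊇ FOLLOW(S) ⊇ {$}; new: +{$}
  S→b A: FOLLOW(A) ⊇ FOLLOW(S) ⊇ {$}; new: +{$}
  S: {$}  A: {$}  B: {$,a}  C: {a}
round 2: done
  S: {$}  A: {$}  B: {$,a}  C: {a}

FOLLOW(C) = ["a"]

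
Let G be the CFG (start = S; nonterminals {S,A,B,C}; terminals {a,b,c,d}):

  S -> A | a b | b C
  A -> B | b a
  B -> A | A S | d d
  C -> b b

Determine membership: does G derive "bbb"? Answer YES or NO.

CNF form of G:
  S -> A S | T0 C | T0 T1 | T1 T0 | T2 T2
  A -> A S | T0 T1 | T2 T2
  B -> A S | T0 T1 | T2 T2
  C -> T0 T0
  T0 -> b
  T1 -> a
  T2 -> d

CYK table (by increasing span):
  [0..0]={T0}  "b"  orig:{}
  [1..1]={T0}  "b"  orig:{}
  [2..2]={T0}  "b"  orig:{}
  [0..1]={C}  "bb"
  [1..2]={C}  "bb"
  [0..2]={S}  "bbb"

S ∈ T[0,2] ⇒ YES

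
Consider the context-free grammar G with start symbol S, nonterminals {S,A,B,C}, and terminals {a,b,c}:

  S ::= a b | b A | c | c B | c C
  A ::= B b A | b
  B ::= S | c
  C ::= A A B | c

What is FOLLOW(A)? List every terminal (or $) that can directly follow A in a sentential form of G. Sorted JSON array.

FIRST iteration:
iter 1:
  A via A→b: +{b}
  B via B→c: +{c}
  C via C→A A B: +{b}
  C via C→c: +{c}
  S via S→a b: +{a}
  S via S→b A: +{b}
  S via S→c: +{c}
  FIRST[S]={a,b,c}  FIRST[A]={b}  FIRST[B]={c}  FIRST[C]={b,c}
iter 2:
  A via A→B b A: +{c}
  B via B→S: +{a,b}
  FIRST[S]={a,b,c}  FIRST[A]={b,c}  FIRST[B]={a,b,c}  FIRST[C]={b,c}
iter 3:
  A via A→B b A: +{a}
  C via C→A A B: +{a}
  FIRST[S]={a,b,c}  FIRST[A]={a,b,c}  FIRST[B]={a,b,c}  FIRST[C]={a,b,c}
iter 4: — fixpoint
  FIRST[S]={a,b,c}  FIRST[A]={a,b,c}  FIRST[B]={a,b,c}  FIRST[C]={a,b,c}

FOLLOW iteration:
seed FOLLOW(S) with $
round 1:
  A→B b A: FOLLOW(B) ⊇ FIRST(b) = {b}; new: +{b}
  B→S: FOLLOW(S) ⊇ FOLLOW(B) ⊇ {b}; new: +{b}
  C→A A B: FOLLOW(A) ⊇ FIRST(A) = {a,b,c}; new: +{a,b,c}
  S→b A: FOLLOW(A) ⊇ FOLLOW(S) ⊇ {$,b}; new: +{$}
  S→c B: FOLLOW(B) ⊇ FOLLOW(S) ⊇ {$,b}; new: +{$}
  S→c C: FOLLOW(C) ⊇ FOLLOW(S) ⊇ {$,b}; new: +{$,b}
  FOLLOW(S)={$,b}  FOLLOW(A)={$,a,b,c}  FOLLOW(B)={$,b}  FOLLOW(C)={$,b}
round 2: — fixpoint
  FOLLOW(S)={$,b}  FOLLOW(A)={$,a,b,c}  FOLLOW(B)={$,b}  FOLLOW(C)={$,b}

FOLLOW(A) = ["$", "a", "b", "c"]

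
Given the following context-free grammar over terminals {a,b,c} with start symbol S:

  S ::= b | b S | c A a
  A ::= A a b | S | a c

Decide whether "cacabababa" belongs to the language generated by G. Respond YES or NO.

CNF form of G:
  S -> T1 S | T2 X5 | b
  A -> A X3 | T0 T2 | T1 S | T2 X4 | b
  T0 -> a
  T1 -> b
  T2 -> c
  X3 -> T0 T1
  X4 -> A T0
  X5 -> A T0

Fill CYK table bottom-up:
  [0..0]={T2}  "c"  orig:{}
  [1..1]={T0}  "a"  orig:{}
  [2..2]={T2}  "c"  orig:{}
  [3..3]={T0}  "a"  orig:{}
  [4..4]={A,S,T1}  "b"  orig:{A,S}
  [5..5]={T0}  "a"  orig:{}
  [6..6]={A,S,T1}  "b"  orig:{A,S}
  [7..7]={T0}  "a"  orig:{}
  [8..8]={A,S,T1}  "b"  orig:{A,S}
  [9..9]={T0}  "a"  orig:{}
  [0..1]=∅  "ca"
  [1..2]={A}  "ac"
  [2..3]=∅  "ca"
  [3..4]={X3}  "ab"  orig:{}
  [4..5]={X4,X5}  "ba"  orig:{}
  [5..6]={X3}  "ab"  orig:{}
  [6..7]={X4,X5}  "ba"  orig:{}
  [7..8]={X3}  "ab"  orig:{}
  [8..9]={X4,X5}  "ba"  orig:{}
  [0..2]=∅  "cac"
  [1..3]={X4,X5}  "aca"  orig:{}
  [2..4]=∅  "cab"
  [3..5]=∅  "aba"
  [4..6]={A}  "bab"
  [5..7]=∅  "aba"
  [6..8]={A}  "bab"
  [7..9]=∅  "aba"
  [0..3]={A,S}  "caca"
  [1..4]={A}  "acab"
  [2..5]=∅  "caba"
  [3..6]=∅  "abab"
  [4..7]={X4,X5}  "baba"  orig:{}
  [5..8]=∅  "abab"
  [6..9]={X4,X5}  "baba"  orig:{}
  [0..4]=∅  "cacab"
  [1..5]={X4,X5}  "acaba"  orig:{}
  [2..6]=∅  "cabab"
  [3..7]=∅  "ababa"
  [4..8]={A}  "babab"
  [5..9]=∅  "ababa"
  [0..5]={A,S}  "cacaba"
  [1..6]={A}  "acabab"
  [2..7]=∅  "cababa"
  [3..8]=∅  "ababab"
  [4..9]={X4,X5}  "bababa"  orig:{}
  [0..6]=∅  "cacabab"
  [1..7]={X4,X5}  "acababa"  orig:{}
  [2..8]=∅  "cababab"
  [3..9]=∅  "abababa"
  [0..7]={A,S}  "cacababa"
  [1..8]={A}  "acababab"
  [2..9]=∅  "cabababa"
  [0..8]=∅  "cacababab"
  [1..9]={X4,X5}  "acabababa"  orig:{}
  [0..9]={A,S}  "cacabababa"

S ∈ T[0,9] ⇒ YES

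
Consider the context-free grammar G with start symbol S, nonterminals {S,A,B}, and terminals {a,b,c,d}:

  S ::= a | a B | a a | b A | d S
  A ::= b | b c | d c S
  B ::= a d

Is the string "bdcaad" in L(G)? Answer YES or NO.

CNF form of G:
  S -> T0 A | T2 S | T3 B | T3 T3 | a
  A -> T0 T1 | T2 X4 | b
  B -> T3 T2
  T0 -> b
  T1 -> c
  T2 -> d
  T3 -> a
  X4 -> T1 S

CYK table (by increasing span):
  T[0,0] 'b' = {A,T0}  orig:{A}
  T[1,1] 'd' = {T2}  orig:{}
  T[2,2] 'c' = {T1}  orig:{}
  T[3,3] 'a' = {S,T3}  orig:{S}
  T[4,4] 'a' = {S,T3}  orig:{S}
  T[5,5] 'd' = {T2}  orig:{}
  T[0,1] 'bd' = ∅
  T[1,2] 'dc' = ∅
  T[2,3] 'ca' = {X4}  orig:{}
  T[3,4] 'aa' = {S}
  T[4,5] 'ad' = {B}
  T[0,2] 'bdc' = ∅
  T[1,3] 'dca' = {A}
  T[2,4] 'caa' = {X4}  orig:{}
  T[3,5] 'aad' = {S}
  T[0,3] 'bdca' = {S}
  T[1,4] 'dcaa' = {A}
  T[2,5] 'caad' = {X4}  orig:{}
  T[0,4] 'bdcaa' = {S}
  T[1,5] 'dcaad' = {A}
  T[0,5] 'bdcaad' = {S}

S ∈ T[0,5] ⇒ YES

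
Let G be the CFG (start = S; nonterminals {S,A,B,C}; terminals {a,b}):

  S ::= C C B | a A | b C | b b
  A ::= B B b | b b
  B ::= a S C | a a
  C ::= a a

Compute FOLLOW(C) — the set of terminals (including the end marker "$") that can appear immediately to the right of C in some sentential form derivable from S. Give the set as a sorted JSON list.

Compute FIRST by fixpoint:
pass 1:
  A via A→b b: +{b}
  B via B→a S C: +{a}
  C via C→a a: +{a}
  S via S→C C B: +{a}
  S via S→b C: +{b}
  S: {a,b}  A: {b}  B: {a}  C: {a}
pass 2:
  A via A→B B b: +{a}
  S: {a,b}  A: {a,b}  B: {a}  C: {a}
pass 3: (no change)
  S: {a,b}  A: {a,b}  B: {a}  C: {a}

FOLLOW sets:
seed FOLLOW(S) with $
[1]
  A→B B b: FOLLOW(B) ⊇ FIRST(B) = {a}; new: +{a}
  A→B B b: FOLLOW(B) ⊇ FIRST(b) = {b}; new: +{b}
  B→a S C: FOLLOW(S) ⊇ FIRST(C) = {a}; new: +{a}
  B→a S C: FOLLOW(C) ⊇ FOLLOW(B) ⊇ {a,b}; new: +{a,b}
  S→C C B: FOLLOW(B) ⊇ FOLLOW(S) ⊇ {$,a}; new: +{$}
  S→a A: FOLLOW(A) ⊇ FOLLOW(S) ⊇ {$,a}; new: +{$,a}
  S→b C: FOLLOW(C) ⊇ FOLLOW(S) ⊇ {$,a}; new: +{$}
  S: {$,a}  A: {$,a}  B: {$,a,b}  C: {$,a,b}
[2] — fixpoint
  S: {$,a}  A: {$,a}  B: {$,a,b}  C: {$,a,b}

FOLLOW(C) = ["$", "a", "b"]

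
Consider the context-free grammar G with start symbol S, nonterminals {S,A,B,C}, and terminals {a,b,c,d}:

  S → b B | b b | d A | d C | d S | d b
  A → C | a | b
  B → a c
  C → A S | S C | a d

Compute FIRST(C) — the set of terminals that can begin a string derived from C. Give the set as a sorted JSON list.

Compute FIRST by fixpoint:
round 1:
  A via A→a: +{a}
  A via A→b: +{b}
  B via B→a c: +{a}
  C via C→A S: +{a,b}
  S via S→b B: +{b}
  S via S→d A: +{d}
  FIRST[S]={b,d}  FIRST[A]={a,b}  FIRST[B]={a}  FIRST[C]={a,b}
round 2:
  C via C→S C: +{d}
  FIRST[S]={b,d}  FIRST[A]={a,b}  FIRST[B]={a}  FIRST[C]={a,b,d}
round 3:
  A via A→C: +{d}
  FIRST[S]={b,d}  FIRST[A]={a,b,d}  FIRST[B]={a}  FIRST[C]={a,b,d}
round 4: done
  FIRST[S]={b,d}  FIRST[A]={a,b,d}  FIRST[B]={a}  FIRST[C]={a,b,d}

FIRST(C) = ["a", "b", "d"]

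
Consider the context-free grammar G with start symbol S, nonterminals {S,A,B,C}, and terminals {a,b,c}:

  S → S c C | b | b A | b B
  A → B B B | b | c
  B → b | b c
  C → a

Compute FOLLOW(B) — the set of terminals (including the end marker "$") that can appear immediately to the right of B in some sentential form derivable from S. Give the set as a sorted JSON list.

FIRST iteration:
pass 1:
  A via A→b: +{b}
  A via A→c: +{c}
  B via B→b: +{b}
  C via C→a: +{a}
  S via S→b: +{b}
  FIRST(S)={b}  FIRST(A)={b,c}  FIRST(B)={b}  FIRST(C)={a}
pass 2: done
  FIRST(S)={b}  FIRST(A)={b,c}  FIRST(B)={b}  FIRST(C)={a}

FOLLOW iteration:
initialize: $ ∈ FOLLOW(S)
round 1:
  A→B B B: FOLLOW(B) ⊇ FIRST(B) = {b}; new: +{b}
  S→S c C: FOLLOW(S) ⊇ FIRST(c) = {c}; new: +{c}
  S→S c C: FOLLOW(C) ⊇ FOLLOW(S) ⊇ {$,c}; new: +{$,c}
  S→b A: FOLLOW(A) ⊇ FOLLOW(S) ⊇ {$,c}; new: +{$,c}
  S→b B: FOLLOW(B) ⊇ FOLLOW(S) ⊇ {$,c}; new: +{$,c}
  S: {$,c}  A: {$,c}  B: {$,b,c}  C: {$,c}
round 2: done
  S: {$,c}  A: {$,c}  B: {$,b,c}  C: {$,c}

FOLLOW(B) = ["$", "b", "c"]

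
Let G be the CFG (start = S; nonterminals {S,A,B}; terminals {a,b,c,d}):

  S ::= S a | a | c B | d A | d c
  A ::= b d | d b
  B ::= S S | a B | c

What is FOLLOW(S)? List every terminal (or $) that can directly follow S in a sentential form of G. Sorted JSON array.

FIRST iteration:
[1]
  A via A→b d: +{b}
  A via A→d b: +{d}
  B via B→a B: +{a}
  B via B→c: +{c}
  S via S→a: +{a}
  S via S→c B: +{c}
  S via S→d A: +{d}
  FIRST[S]={a,c,d}  FIRST[A]={b,d}  FIRST[B]={a,c}
[2]
  B via B→S S: +{d}
  FIRST[S]={a,c,d}  FIRST[A]={b,d}  FIRST[B]={a,c,d}
[3] (no change)
  FIRST[S]={a,c,d}  FIRST[A]={b,d}  FIRST[B]={a,c,d}

FOLLOW iteration:
seed FOLLOW(S) with $
iter 1:
  B→S S: FOLLOW(S) ⊇ FIRST(S) = {a,c,d}; new: +{a,c,d}
  S→c B: FOLLOW(B) ⊇ FOLLOW(S) ⊇ {$,a,c,d}; new: +{$,a,c,d}
  S→d A: FOLLOW(A) ⊇ FOLLOW(S) ⊇ {$,a,c,d}; new: +{$,a,c,d}
  S: {$,a,c,d}  A: {$,a,c,d}  B: {$,a,c,d}
iter 2: done
  S: {$,a,c,d}  A: {$,a,c,d}  B: {$,a,c,d}

FOLLOW(S) = ["$", "a", "c", "d"]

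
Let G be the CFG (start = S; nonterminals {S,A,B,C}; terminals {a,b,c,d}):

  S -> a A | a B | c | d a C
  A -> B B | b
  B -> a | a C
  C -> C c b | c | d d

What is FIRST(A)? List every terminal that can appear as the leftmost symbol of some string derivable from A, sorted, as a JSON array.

FIRST sets, iterate to fixpoint:
round 1:
  A via A→b: +{b}
  B via B→a: +{a}
  C via C→c: +{c}
  C via C→d d: +{d}
  S via S→a A: +{a}
  S via S→c: +{c}
  S via S→d a C: +{d}
  S: {a,c,d}  A: {b}  B: {a}  C: {c,d}
round 2:
  A via A→B B: +{a}
  S: {a,c,d}  A: {a,b}  B: {a}  C: {c,d}
round 3: — fixpoint
  S: {a,c,d}  A: {a,b}  B: {a}  C: {c,d}

FIRST(A) = ["a", "b"]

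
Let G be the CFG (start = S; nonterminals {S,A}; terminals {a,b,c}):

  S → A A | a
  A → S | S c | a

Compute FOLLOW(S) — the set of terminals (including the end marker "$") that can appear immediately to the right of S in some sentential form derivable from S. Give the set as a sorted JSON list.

FIRST iteration:
[1]
  A via A→a: +{a}
  S via S→A A: +{a}
  FIRST(S)={a}  FIRST(A)={a}
[2] (stable)
  FIRST(S)={a}  FIRST(A)={a}

Compute FOLLOW by fixpoint:
initialize: $ ∈ FOLLOW(S)
iter 1:
  A→S c: FOLLOW(S) ⊇ FIRST(c) = {c}; new: +{c}
  S→A A: FOLLOW(A) ⊇ FIRST(A) = {a}; new: +{a}
  S→A A: FOLLOW(A) ⊇ FOLLOW(S) ⊇ {$,c}; new: +{$,c}
  S: {$,c}  A: {$,a,c}
iter 2:
  A→S: FOLLOW(S) ⊇ FOLLOW(A) ⊇ {$,a,c}; new: +{a}
  S: {$,a,c}  A: {$,a,c}
iter 3: (stable)
  S: {$,a,c}  A: {$,a,c}

FOLLOW(S) = ["$", "a", "c"]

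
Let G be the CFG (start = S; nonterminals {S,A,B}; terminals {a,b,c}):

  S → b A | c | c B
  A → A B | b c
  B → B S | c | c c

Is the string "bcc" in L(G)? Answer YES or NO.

CNF form of G:
  S -> T0 A | T1 B | c
  A -> A B | T0 T1
  B -> B S | T1 T1 | c
  T0 -> b
  T1 -> c

CYK fill:
  [0..0]={T0}  "b"  orig:{}
  [1..1]={B,S,T1}  "c"  orig:{B,S}
  [2..2]={B,S,T1}  "c"  orig:{B,S}
  [0..1]={A}  "bc"
  [1..2]={B,S}  "cc"
  [0..2]={A}  "bcc"

S ∉ T[0,2] ⇒ NO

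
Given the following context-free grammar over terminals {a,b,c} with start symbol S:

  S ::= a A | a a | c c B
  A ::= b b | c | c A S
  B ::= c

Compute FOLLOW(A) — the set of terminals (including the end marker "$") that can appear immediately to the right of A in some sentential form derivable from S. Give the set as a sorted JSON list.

FIRST iteration:
pass 1:
  A via A→b b: +{b}
  A via A→c: +{c}
  B via B→c: +{c}
  S via S→a A: +{a}
  S via S→c c B: +{c}
  FIRST(S)={a,c}  FIRST(A)={b,c}  FIRST(B)={c}
pass 2: — fixpoint
  FIRST(S)={a,c}  FIRST(A)={b,c}  FIRST(B)={c}

FOLLOW sets:
initialize: $ ∈ FOLLOW(S)
[1]
  A→c A S: FOLLOW(A) ⊇ FIRST(S) = {a,c}; new: +{a,c}
  A→c A S: FOLLOW(S) ⊇ FOLLOW(A) ⊇ {a,c}; new: +{a,c}
  S→a A: FOLLOW(A) ⊇ FOLLOW(S) ⊇ {$,a,c}; new: +{$}
  S→c c B: FOLLOW(B) ⊇ FOLLOW(S) ⊇ {$,a,c}; new: +{$,a,c}
  FOLLOW(S)={$,a,c}  FOLLOW(A)={$,a,c}  FOLLOW(B)={$,a,c}
[2] (no change)
  FOLLOW(S)={$,a,c}  FOLLOW(A)={$,a,c}  FOLLOW(B)={$,a,c}

FOLLOW(A) = ["$", "a", "c"]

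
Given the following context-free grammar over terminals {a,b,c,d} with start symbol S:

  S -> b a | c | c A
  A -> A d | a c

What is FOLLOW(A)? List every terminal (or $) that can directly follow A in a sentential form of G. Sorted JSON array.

Compute FIRST by fixpoint:
iter 1:
  A via A→a c: +{a}
  S via S→b a: +{b}
  S via S→c: +{c}
  FIRST[S]={b,c}  FIRST[A]={a}
iter 2: — fixpoint
  FIRST[S]={b,c}  FIRST[A]={a}

FOLLOW iteration:
initialize: $ ∈ FOLLOW(S)
pass 1:
  A→A d: FOLLOW(A) ⊇ FIRST(d) = {d}; new: +{d}
  S→c A: FOLLOW(A) ⊇ FOLLOW(S) ⊇ {$}; new: +{$}
  FOLLOW[S]={$}  FOLLOW[A]={$,d}
pass 2: done
  FOLLOW[S]={$}  FOLLOW[A]={$,d}

FOLLOW(A) = ["$", "d"]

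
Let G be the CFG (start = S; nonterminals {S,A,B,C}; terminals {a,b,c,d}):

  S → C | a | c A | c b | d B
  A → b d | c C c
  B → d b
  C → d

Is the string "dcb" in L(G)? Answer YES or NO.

Convert to CNF:
  S -> T1 B | T2 A | T2 T0 | a | d
  A -> T0 T1 | T2 X3
  B -> T1 T0
  C -> d
  T0 -> b
  T1 -> d
  T2 -> c
  X3 -> C T2

CYK fill:
  [0..0]={C,S,T1}  "d"  orig:{C,S}
  [1..1]={T2}  "c"  orig:{}
  [2..2]={T0}  "b"  orig:{}
  [0..1]={X3}  "dc"  orig:{}
  [1..2]={S}  "cb"
  [0..2]=∅  "dcb"

S ∉ T[0,2] ⇒ NO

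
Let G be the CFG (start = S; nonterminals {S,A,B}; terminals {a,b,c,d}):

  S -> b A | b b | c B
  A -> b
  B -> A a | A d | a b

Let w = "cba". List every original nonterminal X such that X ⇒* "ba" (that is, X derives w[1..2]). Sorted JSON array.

CNF form of G:
  S -> T2 A | T2 T2 | T3 B
  A -> b
  B -> A T0 | A T1 | T0 T2
  T0 -> a
  T1 -> d
  T2 -> b
  T3 -> c

Fill CYK table bottom-up, restricted to cells inside w[1..2]:
  T[1,1] 'b' = {A,T2}  orig:{A}
  T[2,2] 'a' = {T0}  orig:{}
  T[1,2] 'ba' = {B}

Original NTs in T[1,2] deriving "ba": ["B"]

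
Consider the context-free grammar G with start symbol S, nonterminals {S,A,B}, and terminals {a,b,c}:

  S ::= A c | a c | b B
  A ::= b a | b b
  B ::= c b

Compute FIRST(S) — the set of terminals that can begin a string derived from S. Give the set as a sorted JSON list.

Compute FIRST by fixpoint:
round 1:
  A via A→b a: +{b}
  B via B→c b: +{c}
  S via S→A c: +{b}
  S via S→a c: +{a}
  S: {a,b}  A: {b}  B: {c}
round 2: — fixpoint
  S: {a,b}  A: {b}  B: {c}

FIRST(S) = ["a", "b"]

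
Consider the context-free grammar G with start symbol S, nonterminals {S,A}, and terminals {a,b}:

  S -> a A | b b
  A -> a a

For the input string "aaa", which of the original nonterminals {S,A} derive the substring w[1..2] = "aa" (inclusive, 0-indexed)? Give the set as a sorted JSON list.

Convert to CNF:
  S -> T0 A | T1 T1
  A -> T0 T0
  T0 -> a
  T1 -> b

Fill CYK table bottom-up — only the sub-triangle for w[1..2]:
  T[1,1] 'a' = {T0}  orig:{}
  T[2,2] 'a' = {T0}  orig:{}
  T[1,2] 'aa' = {A}

Original NTs in T[1,2] deriving "aa": ["A"]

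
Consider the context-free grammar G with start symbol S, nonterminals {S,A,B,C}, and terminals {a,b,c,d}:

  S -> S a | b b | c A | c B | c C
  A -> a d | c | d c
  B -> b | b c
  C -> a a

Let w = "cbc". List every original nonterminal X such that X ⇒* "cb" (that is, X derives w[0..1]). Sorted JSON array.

Convert to CNF:
  S -> S T0 | T2 A | T2 B | T2 C | T3 T3
  A -> T0 T1 | T1 T2 | c
  B -> T3 T2 | b
  C -> T0 T0
  T0 -> a
  T1 -> d
  T2 -> c
  T3 -> b

CYK table (by increasing span) (cells [i..j] with 0 ≤ i ≤ j ≤ 1 only):
  cell(0,0) c: {A,T2}  orig:{A}
  cell(1,1) b: {B,T3}  orig:{B}
  cell(0,1) cb: {S}

Original NTs in T[0,1] deriving "cb": ["S"]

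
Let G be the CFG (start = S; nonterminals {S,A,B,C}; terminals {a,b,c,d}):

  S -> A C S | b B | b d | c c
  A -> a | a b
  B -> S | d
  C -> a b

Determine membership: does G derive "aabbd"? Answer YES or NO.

Convert to CNF:
  S -> A X5 | T1 B | T1 T2 | T3 T3
  A -> T0 T1 | a
  B -> A X4 | T1 B | T1 T2 | T3 T3 | d
  C -> T0 T1
  T0 -> a
  T1 -> b
  T2 -> d
  T3 -> c
  X4 -> C S
  X5 -> C S

CYK table (by increasing span):
  [0..0]={A,T0}  "a"  orig:{A}
  [1..1]={A,T0}  "a"  orig:{A}
  [2..2]={T1}  "b"  orig:{}
  [3..3]={T1}  "b"  orig:{}
  [4..4]={B,T2}  "d"  orig:{B}
  [0..1]=∅  "aa"
  [1..2]={A,C}  "ab"
  [2..3]=∅  "bb"
  [3..4]={B,S}  "bd"
  [0..2]=∅  "aab"
  [1..3]=∅  "abb"
  [2..4]={B,S}  "bbd"
  [0..3]=∅  "aabb"
  [1..4]={X4,X5}  "abbd"  orig:{}
  [0..4]={B,S}  "aabbd"

S ∈ T[0,4] ⇒ YES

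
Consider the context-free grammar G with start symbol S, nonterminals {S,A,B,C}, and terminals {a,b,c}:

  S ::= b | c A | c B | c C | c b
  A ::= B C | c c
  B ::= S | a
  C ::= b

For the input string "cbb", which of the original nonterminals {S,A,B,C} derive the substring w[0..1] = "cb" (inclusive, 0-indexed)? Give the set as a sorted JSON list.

Convert to CNF:
  S -> T0 A | T0 B | T0 C | T0 T1 | b
  A -> B C | T0 T0
  B -> T0 A | T0 B | T0 C | T0 T1 | a | b
  C -> b
  T0 -> c
  T1 -> b

CYK table (by increasing span) (cells [i..j] with 0 ≤ i ≤ j ≤ 1 only):
  T[0,0] 'c' = {T0}  orig:{}
  T[1,1] 'b' = {B,C,S,T1}  orig:{B,C,S}
  T[0,1] 'cb' = {B,S}

Original NTs in T[0,1] deriving "cb": ["B", "S"]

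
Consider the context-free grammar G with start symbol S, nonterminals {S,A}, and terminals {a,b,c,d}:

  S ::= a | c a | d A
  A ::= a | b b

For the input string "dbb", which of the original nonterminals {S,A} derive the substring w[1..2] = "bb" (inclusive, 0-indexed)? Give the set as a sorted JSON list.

CNF form of G:
  S -> T1 T2 | T3 A | a
  A -> T0 T0 | a
  T0 -> b
  T1 -> c
  T2 -> a
  T3 -> d

CYK fill, restricted to cells inside w[1..2]:
  [1..1]={T0}  "b"  orig:{}
  [2..2]={T0}  "b"  orig:{}
  [1..2]={A}  "bb"

Original NTs in T[1,2] deriving "bb": ["A"]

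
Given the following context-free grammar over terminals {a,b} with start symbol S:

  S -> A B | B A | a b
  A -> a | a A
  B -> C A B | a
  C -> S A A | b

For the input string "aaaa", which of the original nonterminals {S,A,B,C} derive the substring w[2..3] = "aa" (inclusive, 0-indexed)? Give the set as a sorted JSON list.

Convert to CNF:
  S -> A B | B A | T0 T1
  A -> T0 A | a
  B -> C X2 | a
  C -> S X3 | b
  T0 -> a
  T1 -> b
  X2 -> A B
  X3 -> A A

CYK fill (cells [i..j] with 2 ≤ i ≤ j ≤ 3 only):
  cell(2,2) a: {A,B,T0}  orig:{A,B}
  cell(3,3) a: {A,B,T0}  orig:{A,B}
  cell(2,3) aa: {A,S,X2,X3}  orig:{A,S}

Original NTs in T[2,3] deriving "aa": ["A", "S"]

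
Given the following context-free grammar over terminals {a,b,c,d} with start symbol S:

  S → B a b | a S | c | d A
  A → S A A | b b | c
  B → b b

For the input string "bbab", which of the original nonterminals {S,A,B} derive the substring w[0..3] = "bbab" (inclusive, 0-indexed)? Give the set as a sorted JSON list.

CNF form of G:
  S -> B X4 | T1 S | T2 A | c
  A -> S X3 | T0 T0 | c
  B -> T0 T0
  T0 -> b
  T1 -> a
  T2 -> d
  X3 -> A A
  X4 -> T1 T0

Fill CYK table bottom-up, restricted to cells inside w[0..3]:
  cell(0,0) b: {T0}  orig:{}
  cell(1,1) b: {T0}  orig:{}
  cell(2,2) a: {T1}  orig:{}
  cell(3,3) b: {T0}  orig:{}
  cell(0,1) bb: {A,B}
  cell(1,2) ba: ∅
  cell(2,3) ab: {X4}  orig:{}
  cell(0,2) bba: ∅
  cell(1,3) bab: ∅
  cell(0,3) bbab: {S}

Original NTs in T[0,3] deriving "bbab": ["S"]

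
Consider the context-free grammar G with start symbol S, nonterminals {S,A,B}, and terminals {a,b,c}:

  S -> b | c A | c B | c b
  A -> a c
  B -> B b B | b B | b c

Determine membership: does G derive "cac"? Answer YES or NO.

CNF form of G:
  S -> T1 A | T1 B | T1 T2 | b
  A -> T0 T1
  B -> B X3 | T2 B | T2 T1
  T0 -> a
  T1 -> c
  T2 -> b
  X3 -> T2 B

CYK table (by increasing span):
  T[0,0] 'c' = {T1}  orig:{}
  T[1,1] 'a' = {T0}  orig:{}
  T[2,2] 'c' = {T1}  orig:{}
  T[0,1] 'ca' = ∅
  T[1,2] 'ac' = {A}
  T[0,2] 'cac' = {S}

S ∈ T[0,2] ⇒ YES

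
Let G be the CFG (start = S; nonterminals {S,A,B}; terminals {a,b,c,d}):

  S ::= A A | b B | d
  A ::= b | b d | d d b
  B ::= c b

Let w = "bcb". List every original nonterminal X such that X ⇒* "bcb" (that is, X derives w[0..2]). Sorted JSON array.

Convert to CNF:
  S -> A A | T0 B | d
  A -> T0 T1 | T1 X3 | b
  B -> T2 T0
  T0 -> b
  T1 -> d
  T2 -> c
  X3 -> T1 T0

Fill CYK table bottom-up — only the sub-triangle for w[0..2]:
  [0..0]={A,T0}  "b"  orig:{A}
  [1..1]={T2}  "c"  orig:{}
  [2..2]={A,T0}  "b"  orig:{A}
  [0..1]=∅  "bc"
  [1..2]={B}  "cb"
  [0..2]={S}  "bcb"

Original NTs in T[0,2] deriving "bcb": ["S"]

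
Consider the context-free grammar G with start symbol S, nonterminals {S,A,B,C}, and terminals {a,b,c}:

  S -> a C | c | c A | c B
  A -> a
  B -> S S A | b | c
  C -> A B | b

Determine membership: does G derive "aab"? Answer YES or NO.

Convert to CNF:
  S -> T0 C | T1 A | T1 B | c
  A -> a
  B -> S X2 | b | c
  C -> A B | b
  T0 -> a
  T1 -> c
  X2 -> S A

CYK fill:
  T[0,0] 'a' = {A,T0}  orig:{A}
  T[1,1] 'a' = {A,T0}  orig:{A}
  T[2,2] 'b' = {B,C}
  T[0,1] 'aa' = ∅
  T[1,2] 'ab' = {C,S}
  T[0,2] 'aab' = {S}

S ∈ T[0,2] ⇒ YES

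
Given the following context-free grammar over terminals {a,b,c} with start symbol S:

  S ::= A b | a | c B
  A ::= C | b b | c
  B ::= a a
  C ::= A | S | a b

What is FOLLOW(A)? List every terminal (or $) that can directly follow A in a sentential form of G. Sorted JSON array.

FIRST iteration:
pass 1:
  A via A→b b: +{b}
  A via A→c: +{c}
  B via B→a a: +{a}
  C via C→A: +{b,c}
  C via C→a b: +{a}
  S via S→A b: +{b,c}
  S via S→a: +{a}
  S: {a,b,c}  A: {b,c}  B: {a}  C: {a,b,c}
pass 2:
  A via A→C: +{a}
  S: {a,b,c}  A: {a,b,c}  B: {a}  C: {a,b,c}
pass 3: done
  S: {a,b,c}  A: {a,b,c}  B: {a}  C: {a,b,c}

FOLLOW sets:
initialize: $ ∈ FOLLOW(S)
[1]
  S→A b: FOLLOW(A) ⊇ FIRST(b) = {b}; new: +{b}
  S→c B: FOLLOW(B) ⊇ FOLLOW(S) ⊇ {$}; new: +{$}
  S: {$}  A: {b}  B: {$}  C: {}
[2]
  A→C: FOLLOW(C) ⊇ FOLLOW(A) ⊇ {b}; new: +{b}
  C→S: FOLLOW(S) ⊇ FOLLOW(C) ⊇ {b}; new: +{b}
  S→c B: FOLLOW(B) ⊇ FOLLOW(S) ⊇ {$,b}; new: +{b}
  S: {$,b}  A: {b}  B: {$,b}  C: {b}
[3] (no change)
  S: {$,b}  A: {b}  B: {$,b}  C: {b}

FOLLOW(A) = ["b"]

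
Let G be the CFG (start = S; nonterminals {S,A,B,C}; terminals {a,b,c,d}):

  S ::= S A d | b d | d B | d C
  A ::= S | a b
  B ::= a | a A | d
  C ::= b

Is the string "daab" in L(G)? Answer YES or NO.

CNF form of G:
  S -> S X4 | T0 B | T0 C | T2 T0
  A -> S X3 | T0 B | T0 C | T1 T2 | T2 T0
  B -> T1 A | a | d
  C -> b
  T0 -> d
  T1 -> a
  T2 -> b
  X3 -> A T0
  X4 -> A T0

CYK table (by increasing span):
  T[0,0] 'd' = {B,T0}  orig:{B}
  T[1,1] 'a' = {B,T1}  orig:{B}
  T[2,2] 'a' = {B,T1}  orig:{B}
  T[3,3] 'b' = {C,T2}  orig:{C}
  T[0,1] 'da' = {A,S}
  T[1,2] 'aa' = ∅
  T[2,3] 'ab' = {A}
  T[0,2] 'daa' = ∅
  T[1,3] 'aab' = {B}
  T[0,3] 'daab' = {A,S}

S ∈ T[0,3] ⇒ YES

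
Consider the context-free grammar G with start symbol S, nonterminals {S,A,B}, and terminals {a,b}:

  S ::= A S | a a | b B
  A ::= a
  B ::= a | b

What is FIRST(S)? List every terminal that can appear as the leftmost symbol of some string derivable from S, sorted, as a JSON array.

FIRST iteration:
pass 1:
  A via A→a: +{a}
  B via B→a: +{a}
  B via B→b: +{b}
  S via S→A S: +{a}
  S via S→b B: +{b}
  S: {a,b}  A: {a}  B: {a,b}
pass 2: — fixpoint
  S: {a,b}  A: {a}  B: {a,b}

FIRST(S) = ["a", "b"]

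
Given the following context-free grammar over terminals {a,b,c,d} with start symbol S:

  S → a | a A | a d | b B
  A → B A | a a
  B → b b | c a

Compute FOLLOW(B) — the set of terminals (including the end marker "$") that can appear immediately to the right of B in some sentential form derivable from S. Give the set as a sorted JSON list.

Compute FIRST by fixpoint:
round 1:
  A via A→a a: +{a}
  B via B→b b: +{b}
  B via B→c a: +{c}
  S via S→a: +{a}
  S via S→b B: +{b}
  FIRST(S)={a,b}  FIRST(A)={a}  FIRST(B)={b,c}
round 2:
  A via A→B A: +{b,c}
  FIRST(S)={a,b}  FIRST(A)={a,b,c}  FIRST(B)={b,c}
round 3: — fixpoint
  FIRST(S)={a,b}  FIRST(A)={a,b,c}  FIRST(B)={b,c}

Compute FOLLOW by fixpoint:
initialize: $ ∈ FOLLOW(S)
round 1:
  A→B A: FOLLOW(B) ⊇ FIRST(A) = {a,b,c}; new: +{a,b,c}
  S→a A: FOLLOW(A) ⊇ FOLLOW(S) ⊇ {$}; new: +{$}
  S→b B: FOLLOW(B) ⊇ FOLLOW(S) ⊇ {$}; new: +{$}
  FOLLOW(S)={$}  FOLLOW(A)={$}  FOLLOW(B)={$,a,b,c}
round 2: — fixpoint
  FOLLOW(S)={$}  FOLLOW(A)={$}  FOLLOW(B)={$,a,b,c}

FOLLOW(B) = ["$", "a", "b", "c"]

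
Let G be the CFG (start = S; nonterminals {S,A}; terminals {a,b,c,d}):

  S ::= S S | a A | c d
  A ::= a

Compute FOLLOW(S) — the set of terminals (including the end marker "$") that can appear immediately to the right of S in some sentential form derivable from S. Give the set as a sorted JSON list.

FIRST sets, iterate to fixpoint:
round 1:
  A via A→a: +{a}
  S via S→a A: +{a}
  S via S→c d: +{c}
  S: {a,c}  A: {a}
round 2: (stable)
  S: {a,c}  A: {a}

FOLLOW sets:
FOLLOW(S) := {$}
round 1:
  S→S S: FOLLOW(S) ⊇ FIRST(S) = {a,c}; new: +{a,c}
  S→a A: FOLLOW(A) ⊇ FOLLOW(S) ⊇ {$,a,c}; new: +{$,a,c}
  FOLLOW(S)={$,a,c}  FOLLOW(A)={$,a,c}
round 2: (no change)
  FOLLOW(S)={$,a,c}  FOLLOW(A)={$,a,c}

FOLLOW(S) = ["$", "a", "c"]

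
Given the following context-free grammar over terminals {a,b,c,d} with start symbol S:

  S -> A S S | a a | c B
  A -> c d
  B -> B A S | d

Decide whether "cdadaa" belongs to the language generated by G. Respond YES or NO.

Convert to CNF:
  S -> A X4 | T0 B | T2 T2
  A -> T0 T1
  B -> B X3 | d
  T0 -> c
  T1 -> d
  T2 -> a
  X3 -> A S
  X4 -> S S

CYK table (by increasing span):
  T[0,0] 'c' = {T0}  orig:{}
  T[1,1] 'd' = {B,T1}  orig:{B}
  T[2,2] 'a' = {T2}  orig:{}
  T[3,3] 'd' = {B,T1}  orig:{B}
  T[4,4] 'a' = {T2}  orig:{}
  T[5,5] 'a' = {T2}  orig:{}
  T[0,1] 'cd' = {A,S}
  T[1,2] 'da' = ∅
  T[2,3] 'ad' = ∅
  T[3,4] 'da' = ∅
  T[4,5] 'aa' = {S}
  T[0,2] 'cda' = ∅
  T[1,3] 'dad' = ∅
  T[2,4] 'ada' = ∅
  T[3,5] 'daa' = ∅
  T[0,3] 'cdad' = ∅
  T[1,4] 'dada' = ∅
  T[2,5] 'adaa' = ∅
  T[0,4] 'cdada' = ∅
  T[1,5] 'dadaa' = ∅
  T[0,5] 'cdadaa' = ∅

S ∉ T[0,5] ⇒ NO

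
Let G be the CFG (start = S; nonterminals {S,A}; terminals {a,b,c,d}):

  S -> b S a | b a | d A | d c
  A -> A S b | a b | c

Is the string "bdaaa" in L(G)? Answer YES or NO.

Convert to CNF:
  S -> T0 T1 | T0 X5 | T2 A | T2 T3
  A -> A X4 | T1 T0 | c
  T0 -> b
  T1 -> a
  T2 -> d
  T3 -> c
  X4 -> S T0
  X5 -> S T1

CYK fill:
  T[0,0] 'b' = {T0}  orig:{}
  T[1,1] 'd' = {T2}  orig:{}
  T[2,2] 'a' = {T1}  orig:{}
  T[3,3] 'a' = {T1}  orig:{}
  T[4,4] 'a' = {T1}  orig:{}
  T[0,1] 'bd' = ∅
  T[1,2] 'da' = ∅
  T[2,3] 'aa' = ∅
  T[3,4] 'aa' = ∅
  T[0,2] 'bda' = ∅
  T[1,3] 'daa' = ∅
  T[2,4] 'aaa' = ∅
  T[0,3] 'bdaa' = ∅
  T[1,4] 'daaa' = ∅
  T[0,4] 'bdaaa' = ∅

S ∉ T[0,4] ⇒ NO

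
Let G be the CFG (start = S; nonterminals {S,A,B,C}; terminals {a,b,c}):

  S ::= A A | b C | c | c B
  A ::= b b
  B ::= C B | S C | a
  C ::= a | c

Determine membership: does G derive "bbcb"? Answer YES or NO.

CNF form of G:
  S -> A A | T0 C | T1 B | c
  A -> T0 T0
  B -> C B | S C | a
  C -> a | c
  T0 -> b
  T1 -> c

Fill CYK table bottom-up:
  cell(0,0) b: {T0}  orig:{}
  cell(1,1) b: {T0}  orig:{}
  cell(2,2) c: {C,S,T1}  orig:{C,S}
  cell(3,3) b: {T0}  orig:{}
  cell(0,1) bb: {A}
  cell(1,2) bc: {S}
  cell(2,3) cb: ∅
  cell(0,2) bbc: ∅
  cell(1,3) bcb: ∅
  cell(0,3) bbcb: ∅

S ∉ T[0,3] ⇒ NO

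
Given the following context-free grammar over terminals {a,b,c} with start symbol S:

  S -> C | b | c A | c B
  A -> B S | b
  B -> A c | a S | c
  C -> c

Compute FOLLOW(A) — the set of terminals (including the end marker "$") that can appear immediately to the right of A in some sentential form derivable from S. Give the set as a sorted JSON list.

FIRST iteration:
iter 1:
  A via A→b: +{b}
  B via B→A c: +{b}
  B via B→a S: +{a}
  B via B→c: +{c}
  C via C→c: +{c}
  S via S→C: +{c}
  S via S→b: +{b}
  FIRST[S]={b,c}  FIRST[A]={b}  FIRST[B]={a,b,c}  FIRST[C]={c}
iter 2:
  A via A→B S: +{a,c}
  FIRST[S]={b,c}  FIRST[A]={a,b,c}  FIRST[B]={a,b,c}  FIRST[C]={c}
iter 3: (stable)
  FIRST[S]={b,c}  FIRST[A]={a,b,c}  FIRST[B]={a,b,c}  FIRST[C]={c}

FOLLOW sets:
FOLLOW(S) := {$}
pass 1:
  A→B S: FOLLOW(B) ⊇ FIRST(S) = {b,c}; new: +{b,c}
  B→A c: FOLLOW(A) ⊇ FIRST(c) = {c}; new: +{c}
  B→a S: FOLLOW(S) ⊇ FOLLOW(B) ⊇ {b,c}; new: +{b,c}
  S→C: FOLLOW(C) ⊇ FOLLOW(S) ⊇ {$,b,c}; new: +{$,b,c}
  S→c A: FOLLOW(A) ⊇ FOLLOW(S) ⊇ {$,b,c}; new: +{$,b}
  S→c B: FOLLOW(B) ⊇ FOLLOW(S) ⊇ {$,b,c}; new: +{$}
  FOLLOW[S]={$,b,c}  FOLLOW[A]={$,b,c}  FOLLOW[B]={$,b,c}  FOLLOW[C]={$,b,c}
pass 2: (stable)
  FOLLOW[S]={$,b,c}  FOLLOW[A]={$,b,c}  FOLLOW[B]={$,b,c}  FOLLOW[C]={$,b,c}

FOLLOW(A) = ["$", "b", "c"]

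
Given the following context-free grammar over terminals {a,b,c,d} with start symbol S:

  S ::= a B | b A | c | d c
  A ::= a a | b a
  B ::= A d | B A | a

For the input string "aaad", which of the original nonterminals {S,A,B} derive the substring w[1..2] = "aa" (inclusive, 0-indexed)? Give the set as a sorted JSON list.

CNF form of G:
  S -> T0 B | T1 A | T2 T3 | c
  A -> T0 T0 | T1 T0
  B -> A T2 | B A | a
  T0 -> a
  T1 -> b
  T2 -> d
  T3 -> c

CYK fill, restricted to cells inside w[1..2]:
  T[1,1] 'a' = {B,T0}  orig:{B}
  T[2,2] 'a' = {B,T0}  orig:{B}
  T[1,2] 'aa' = {A,S}

Original NTs in T[1,2] deriving "aa": ["A", "S"]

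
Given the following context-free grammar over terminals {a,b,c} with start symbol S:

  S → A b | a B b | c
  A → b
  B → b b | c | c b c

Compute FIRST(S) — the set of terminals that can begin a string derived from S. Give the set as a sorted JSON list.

FIRST sets, iterate to fixpoint:
iter 1:
  A via A→b: +{b}
  B via B→b b: +{b}
  B via B→c: +{c}
  S via S→A b: +{b}
  S via S→a B b: +{a}
  S via S→c: +{c}
  FIRST(S)={a,b,c}  FIRST(A)={b}  FIRST(B)={b,c}
iter 2: — fixpoint
  FIRST(S)={a,b,c}  FIRST(A)={b}  FIRST(B)={b,c}

FIRST(S) = ["a", "b", "c"]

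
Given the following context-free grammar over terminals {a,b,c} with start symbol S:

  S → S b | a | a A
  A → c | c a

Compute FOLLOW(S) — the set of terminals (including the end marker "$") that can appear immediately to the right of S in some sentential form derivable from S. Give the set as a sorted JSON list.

Compute FIRST by fixpoint:
[1]
  A via A→c: +{c}
  S via S→a: +{a}
  FIRST[S]={a}  FIRST[A]={c}
[2] (stable)
  FIRST[S]={a}  FIRST[A]={c}

Compute FOLLOW by fixpoint:
initialize: $ ∈ FOLLOW(S)
[1]
  S→S b: FOLLOW(S) ⊇ FIRST(b) = {b}; new: +{b}
  S→a A: FOLLOW(A) ⊇ FOLLOW(S) ⊇ {$,b}; new: +{$,b}
  FOLLOW(S)={$,b}  FOLLOW(A)={$,b}
[2] (no change)
  FOLLOW(S)={$,b}  FOLLOW(A)={$,b}

FOLLOW(S) = ["$", "b"]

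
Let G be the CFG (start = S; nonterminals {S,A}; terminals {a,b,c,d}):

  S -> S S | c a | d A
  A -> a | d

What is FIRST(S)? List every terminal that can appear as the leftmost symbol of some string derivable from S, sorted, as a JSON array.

FIRST iteration:
[1]
  A via A→a: +{a}
  A via A→d: +{d}
  S via S→c a: +{c}
  S via S→d A: +{d}
  FIRST(S)={c,d}  FIRST(A)={a,d}
[2] — fixpoint
  FIRST(S)={c,d}  FIRST(A)={a,d}

FIRST(S) = ["c", "d"]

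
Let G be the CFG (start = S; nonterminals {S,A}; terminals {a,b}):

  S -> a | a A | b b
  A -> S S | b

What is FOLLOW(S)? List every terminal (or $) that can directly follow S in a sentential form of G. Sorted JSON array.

FIRST sets, iterate to fixpoint:
iter 1:
  A via A→b: +{b}
  S via S→a: +{a}
  S via S→b b: +{b}
  FIRST[S]={a,b}  FIRST[A]={b}
iter 2:
  A via A→S S: +{a}
  FIRST[S]={a,b}  FIRST[A]={a,b}
iter 3: (no change)
  FIRST[S]={a,b}  FIRST[A]={a,b}

FOLLOW iteration:
initialize: $ ∈ FOLLOW(S)
round 1:
  A→S S: FOLLOW(S) ⊇ FIRST(S) = {a,b}; new: +{a,b}
  S→a A: FOLLOW(A) ⊇ FOLLOW(S) ⊇ {$,a,b}; new: +{$,a,b}
  FOLLOW[S]={$,a,b}  FOLLOW[A]={$,a,b}
round 2: (stable)
  FOLLOW[S]={$,a,b}  FOLLOW[A]={$,a,b}

FOLLOW(S) = ["$", "a", "b"]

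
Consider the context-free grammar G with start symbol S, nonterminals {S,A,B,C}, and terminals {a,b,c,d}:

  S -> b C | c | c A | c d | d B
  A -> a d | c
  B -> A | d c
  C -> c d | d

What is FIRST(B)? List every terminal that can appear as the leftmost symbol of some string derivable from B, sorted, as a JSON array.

FIRST sets, iterate to fixpoint:
iter 1:
  A via A→a d: +{a}
  A via A→c: +{c}
  B via B→A: +{a,c}
  B via B→d c: +{d}
  C via C→c d: +{c}
  C via C→d: +{d}
  S via S→b C: +{b}
  S via S→c: +{c}
  S via S→d B: +{d}
  FIRST(S)={b,c,d}  FIRST(A)={a,c}  FIRST(B)={a,c,d}  FIRST(C)={c,d}
iter 2: (no change)
  FIRST(S)={b,c,d}  FIRST(A)={a,c}  FIRST(B)={a,c,d}  FIRST(C)={c,d}

FIRST(B) = ["a", "c", "d"]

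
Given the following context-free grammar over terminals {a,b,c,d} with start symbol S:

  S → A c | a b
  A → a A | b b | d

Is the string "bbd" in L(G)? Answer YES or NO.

CNF form of G:
  S -> A T2 | T0 T1
  A -> T0 A | T1 T1 | d
  T0 -> a
  T1 -> b
  T2 -> c

CYK table (by increasing span):
  cell(0,0) b: {T1}  orig:{}
  cell(1,1) b: {T1}  orig:{}
  cell(2,2) d: {A}
  cell(0,1) bb: {A}
  cell(1,2) bd: ∅
  cell(0,2) bbd: ∅

S ∉ T[0,2] ⇒ NO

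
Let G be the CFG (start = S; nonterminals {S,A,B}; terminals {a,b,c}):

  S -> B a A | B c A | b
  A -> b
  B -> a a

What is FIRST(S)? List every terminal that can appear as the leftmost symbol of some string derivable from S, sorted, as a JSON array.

Compute FIRST by fixpoint:
round 1:
  A via A→b: +{b}
  B via B→a a: +{a}
  S via S→B a A: +{a}
  S via S→b: +{b}
  S: {a,b}  A: {b}  B: {a}
round 2: (stable)
  S: {a,b}  A: {b}  B: {a}

FIRST(S) = ["a", "b"]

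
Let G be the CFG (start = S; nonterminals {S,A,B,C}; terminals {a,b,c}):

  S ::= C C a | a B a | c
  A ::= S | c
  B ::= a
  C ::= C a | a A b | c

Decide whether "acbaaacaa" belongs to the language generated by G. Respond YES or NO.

CNF form of G:
  S -> C X5 | T0 X6 | c
  A -> C X2 | T0 X3 | c
  B -> a
  C -> C T0 | T0 X4 | c
  T0 -> a
  T1 -> b
  X2 -> C T0
  X3 -> B T0
  X4 -> A T1
  X5 -> C T0
  X6 -> B T0

CYK table (by increasing span):
  cell(0,0) a: {B,T0}  orig:{B}
  cell(1,1) c: {A,C,S}
  cell(2,2) b: {T1}  orig:{}
  cell(3,3) a: {B,T0}  orig:{B}
  cell(4,4) a: {B,T0}  orig:{B}
  cell(5,5) a: {B,T0}  orig:{B}
  cell(6,6) c: {A,C,S}
  cell(7,7) a: {B,T0}  orig:{B}
  cell(8,8) a: {B,T0}  orig:{B}
  cell(0,1) ac: ∅
  cell(1,2) cb: {X4}  orig:{}
  cell(2,3) ba: ∅
  cell(3,4) aa: {X3,X6}  orig:{}
  cell(4,5) aa: {X3,X6}  orig:{}
  cell(5,6) ac: ∅
  cell(6,7) ca: {C,X2,X5}  orig:{C}
  cell(7,8) aa: {X3,X6}  orig:{}
  cell(0,2) acb: {C}
  cell(1,3) cba: ∅
  cell(2,4) baa: ∅
  cell(3,5) aaa: {A,S}
  cell(4,6) aac: ∅
  cell(5,7) aca: ∅
  cell(6,8) caa: {C,X2,X5}  orig:{C}
  cell(0,3) acba: {C,X2,X5}  orig:{C}
  cell(1,4) cbaa: ∅
  cell(2,5) baaa: ∅
  cell(3,6) aaac: ∅
  cell(4,7) aaca: ∅
  cell(5,8) acaa: ∅
  cell(0,4) acbaa: {C,X2,X5}  orig:{C}
  cell(1,5) cbaaa: ∅
  cell(2,6) baaac: ∅
  cell(3,7) aaaca: ∅
  cell(4,8) aacaa: ∅
  cell(0,5) acbaaa: {C,X2,X5}  orig:{C}
  cell(1,6) cbaaac: ∅
  cell(2,7) baaaca: ∅
  cell(3,8) aaacaa: ∅
  cell(0,6) acbaaac: ∅
  cell(1,7) cbaaaca: ∅
  cell(2,8) baaacaa: ∅
  cell(0,7) acbaaaca: {A,S}
  cell(1,8) cbaaacaa: ∅
  cell(0,8) acbaaacaa: {A,S}

S ∈ T[0,8] ⇒ YES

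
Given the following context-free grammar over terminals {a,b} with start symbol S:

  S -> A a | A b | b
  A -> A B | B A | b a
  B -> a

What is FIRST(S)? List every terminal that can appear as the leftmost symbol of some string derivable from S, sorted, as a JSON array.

FIRST iteration:
pass 1:
  A via A→b a: +{b}
  B via B→a: +{a}
  S via S→A a: +{b}
  FIRST[S]={b}  FIRST[A]={b}  FIRST[B]={a}
pass 2:
  A via A→B A: +{a}
  S via S→A a: +{a}
  FIRST[S]={a,b}  FIRST[A]={a,b}  FIRST[B]={a}
pass 3: — fixpoint
  FIRST[S]={a,b}  FIRST[A]={a,b}  FIRST[B]={a}

FIRST(S) = ["a", "b"]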